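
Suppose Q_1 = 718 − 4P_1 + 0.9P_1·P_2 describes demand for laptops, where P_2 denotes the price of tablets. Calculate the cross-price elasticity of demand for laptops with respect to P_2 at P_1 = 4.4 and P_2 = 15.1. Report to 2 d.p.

0.08

At P_1 = 4.4 and P_2 = 15.1: Q_1 = 760.196.
∂Q_1/∂P_2 = 0.9P_1 = 0.9(4.4) = 3.9600.
ε = (∂Q_1/∂P_2)(P_2/Q_1) = 3.9600 × (15.1/760.196) ≈ 0.08.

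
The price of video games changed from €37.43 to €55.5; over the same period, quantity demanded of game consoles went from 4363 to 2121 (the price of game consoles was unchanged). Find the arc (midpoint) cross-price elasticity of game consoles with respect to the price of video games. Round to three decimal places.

ΔQ_A = 2121 − 4363 = -2242; ΔP_B = 55.5 − 37.43 = 18.07.
Midpoints: Q̄_A = 3242.0, P̄_B = 46.47.
ε = (ΔQ_A/Q̄_A)/(ΔP_B/P̄_B) = (-2242/3242.0)/(18.07/46.47) ≈ -1.778.

-1.778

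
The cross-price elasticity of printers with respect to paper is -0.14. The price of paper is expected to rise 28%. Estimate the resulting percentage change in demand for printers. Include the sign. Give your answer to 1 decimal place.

-3.9%

%ΔQ ≈ ε × %ΔP of paper = -0.14 × (28%) = -3.9%.
Demand for printers falls by about 3.9%.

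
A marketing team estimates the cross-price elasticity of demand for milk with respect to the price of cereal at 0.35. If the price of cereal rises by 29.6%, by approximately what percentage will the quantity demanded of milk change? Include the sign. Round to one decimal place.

%ΔQ ≈ ε × %ΔP of cereal = 0.35 × (29.6%) = 10.4%.

10.4%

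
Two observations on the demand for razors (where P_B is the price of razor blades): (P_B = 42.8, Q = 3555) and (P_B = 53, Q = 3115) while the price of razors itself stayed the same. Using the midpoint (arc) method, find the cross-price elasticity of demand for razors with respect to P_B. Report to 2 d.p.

ΔQ_A = 3115 − 3555 = -440; ΔP_B = 53 − 42.8 = 10.2.
Midpoints: Q̄_A = 3335.0, P̄_B = 47.90.
ε = (ΔQ_A/Q̄_A)/(ΔP_B/P̄_B) = (-440/3335.0)/(10.2/47.90) ≈ -0.62.

-0.62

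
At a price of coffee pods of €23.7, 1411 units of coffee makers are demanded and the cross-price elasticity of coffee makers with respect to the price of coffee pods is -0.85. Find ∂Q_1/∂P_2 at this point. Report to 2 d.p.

-50.61

ε = (∂Q_1/∂P_2)·(P_2/Q_1) ⇒ ∂Q_1/∂P_2 = ε·Q_1/P_2 = -0.85 × 1411/23.7 ≈ -50.61.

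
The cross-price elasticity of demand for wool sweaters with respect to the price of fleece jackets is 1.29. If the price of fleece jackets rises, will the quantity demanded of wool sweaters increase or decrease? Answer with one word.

increase

ε > 0 and the price of fleece jackets rises, so the quantity of wool sweaters moves in the same direction: it increases.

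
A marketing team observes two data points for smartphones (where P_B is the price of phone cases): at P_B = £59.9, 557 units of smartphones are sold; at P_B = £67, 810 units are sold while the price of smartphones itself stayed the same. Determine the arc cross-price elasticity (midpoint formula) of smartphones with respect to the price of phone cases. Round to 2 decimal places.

ΔQ_A = 810 − 557 = 253; ΔP_B = 67 − 59.9 = 7.1.
Midpoints: Q̄_A = 683.5, P̄_B = 63.45.
ε = (ΔQ_A/Q̄_A)/(ΔP_B/P̄_B) = (253/683.5)/(7.1/63.45) ≈ 3.31.
ε > 0: smartphones and phone cases are substitutes.

3.31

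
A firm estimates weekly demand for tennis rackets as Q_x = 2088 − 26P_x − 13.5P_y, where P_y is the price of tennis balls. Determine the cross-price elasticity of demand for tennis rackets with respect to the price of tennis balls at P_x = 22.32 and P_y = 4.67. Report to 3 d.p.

-0.044

At P_x = 22.32 and P_y = 4.67: Q_x = 1444.635.
∂Q_x/∂P_y = -13.5.
ε = (∂Q_x/∂P_y)(P_y/Q_x) = -13.5 × (4.67/1444.635) ≈ -0.044.
Since ε < 0, tennis rackets and tennis balls are complements.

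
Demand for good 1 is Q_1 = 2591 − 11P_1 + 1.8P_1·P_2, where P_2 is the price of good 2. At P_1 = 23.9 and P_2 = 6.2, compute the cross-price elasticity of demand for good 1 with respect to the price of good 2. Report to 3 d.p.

At P_1 = 23.9 and P_2 = 6.2: Q_1 = 2594.824.
∂Q_1/∂P_2 = 1.8P_1 = 1.8(23.9) = 43.0200.
ε = (∂Q_1/∂P_2)(P_2/Q_1) = 43.0200 × (6.2/2594.824) ≈ 0.103.

0.103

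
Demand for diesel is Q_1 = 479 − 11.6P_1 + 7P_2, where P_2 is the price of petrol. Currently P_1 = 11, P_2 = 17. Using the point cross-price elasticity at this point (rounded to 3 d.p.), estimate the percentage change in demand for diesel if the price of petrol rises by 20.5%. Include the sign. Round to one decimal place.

At P_1 = 11, P_2 = 17: Q_1 = 470.4.
∂Q_1/∂P_2 = 7.
ε = (∂Q_1/∂P_2)(P_2/Q_1) = 7.0000 × 17/470.4 ≈ 0.253.
%ΔQ_1 ≈ ε × %ΔP_2 = 0.253 × (20.5%) = 5.2%.

5.2%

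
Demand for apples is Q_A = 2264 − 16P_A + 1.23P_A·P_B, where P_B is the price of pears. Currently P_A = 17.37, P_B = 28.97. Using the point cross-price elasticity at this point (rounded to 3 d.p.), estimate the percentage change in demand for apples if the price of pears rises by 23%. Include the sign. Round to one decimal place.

At P_A = 17.37, P_B = 28.97: Q_A = 2605.027.
∂Q_A/∂P_B = 1.23P_A = 21.3651.
ε = (∂Q_A/∂P_B)(P_B/Q_A) = 21.3651 × 28.97/2605.027 ≈ 0.238.
%ΔQ_A ≈ ε × %ΔP_B = 0.238 × (23%) = 5.5%.

5.5%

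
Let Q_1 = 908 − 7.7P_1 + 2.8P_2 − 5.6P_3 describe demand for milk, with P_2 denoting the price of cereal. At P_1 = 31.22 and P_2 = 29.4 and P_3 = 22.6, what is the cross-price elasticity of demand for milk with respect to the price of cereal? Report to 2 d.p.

At P_1 = 31.22 and P_2 = 29.4 and P_3 = 22.6: Q_1 = 623.366.
∂Q_1/∂P_2 = 2.8.
ε = (∂Q_1/∂P_2)(P_2/Q_1) = 2.8 × (29.4/623.366) ≈ 0.13.
Since ε > 0, milk and cereal are substitutes.

0.13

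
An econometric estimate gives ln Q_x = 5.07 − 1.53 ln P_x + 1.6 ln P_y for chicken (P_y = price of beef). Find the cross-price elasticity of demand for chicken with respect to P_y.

1.60

In a log-linear (constant-elasticity) demand function, the coefficient on ln P_y is the cross-price elasticity.
ε = 1.60. Positive, so chicken and beef are substitutes.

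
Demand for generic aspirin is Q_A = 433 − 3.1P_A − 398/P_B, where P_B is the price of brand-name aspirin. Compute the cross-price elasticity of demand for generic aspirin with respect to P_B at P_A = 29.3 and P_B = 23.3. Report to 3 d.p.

0.053

At P_A = 29.3 and P_B = 23.3: Q_A = 325.088.
∂Q_A/∂P_B = 398/P_B² = 0.7331.
ε = (∂Q_A/∂P_B)(P_B/Q_A) = 0.7331 × (23.3/325.088) ≈ 0.053.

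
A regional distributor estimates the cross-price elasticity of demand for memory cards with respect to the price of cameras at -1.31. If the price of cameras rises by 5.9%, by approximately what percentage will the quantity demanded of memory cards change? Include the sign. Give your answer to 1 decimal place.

-7.7%

%ΔQ ≈ ε × %ΔP of cameras = -1.31 × (5.9%) = -7.7%.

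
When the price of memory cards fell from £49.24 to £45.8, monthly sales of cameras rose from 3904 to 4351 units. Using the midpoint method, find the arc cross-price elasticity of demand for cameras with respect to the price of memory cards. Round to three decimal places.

-1.496

ΔQ_A = 4351 − 3904 = 447; ΔP_B = 45.8 − 49.24 = -3.44.
Midpoints: Q̄_A = 4127.5, P̄_B = 47.52.
ε = (ΔQ_A/Q̄_A)/(ΔP_B/P̄_B) = (447/4127.5)/(-3.44/47.52) ≈ -1.496.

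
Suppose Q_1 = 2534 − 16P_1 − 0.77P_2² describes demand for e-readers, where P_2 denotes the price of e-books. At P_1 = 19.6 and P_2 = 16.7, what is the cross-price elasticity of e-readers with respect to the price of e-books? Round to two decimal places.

At P_1 = 19.6 and P_2 = 16.7: Q_1 = 2005.655.
∂Q_1/∂P_2 = -1.54P_2 = -1.54(16.7) = -25.7180.
ε = (∂Q_1/∂P_2)(P_2/Q_1) = -25.7180 × (16.7/2005.655) ≈ -0.21.

-0.21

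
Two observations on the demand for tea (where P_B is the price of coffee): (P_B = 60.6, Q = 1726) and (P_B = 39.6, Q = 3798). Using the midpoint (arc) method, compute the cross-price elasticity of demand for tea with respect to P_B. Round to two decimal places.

-1.79

ΔQ_A = 3798 − 1726 = 2072; ΔP_B = 39.6 − 60.6 = -21.
Midpoints: Q̄_A = 2762.0, P̄_B = 50.10.
ε = (ΔQ_A/Q̄_A)/(ΔP_B/P̄_B) = (2072/2762.0)/(-21/50.10) ≈ -1.79.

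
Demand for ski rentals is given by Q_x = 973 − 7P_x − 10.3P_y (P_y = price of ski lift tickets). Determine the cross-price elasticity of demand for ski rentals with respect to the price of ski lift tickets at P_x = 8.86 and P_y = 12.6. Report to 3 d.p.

-0.166

At P_x = 8.86 and P_y = 12.6: Q_x = 781.2.
∂Q_x/∂P_y = -10.3.
ε = (∂Q_x/∂P_y)(P_y/Q_x) = -10.3 × (12.6/781.2) ≈ -0.166.
Since ε < 0, ski rentals and ski lift tickets are complements.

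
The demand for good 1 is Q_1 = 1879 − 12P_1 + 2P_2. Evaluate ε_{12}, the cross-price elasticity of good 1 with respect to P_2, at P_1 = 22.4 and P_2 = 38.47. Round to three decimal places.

At P_1 = 22.4 and P_2 = 38.47: Q_1 = 1687.14.
∂Q_1/∂P_2 = 2.
ε = (∂Q_1/∂P_2)(P_2/Q_1) = 2 × (38.47/1687.14) ≈ 0.046.
Since ε > 0, good 1 and good 2 are substitutes.

0.046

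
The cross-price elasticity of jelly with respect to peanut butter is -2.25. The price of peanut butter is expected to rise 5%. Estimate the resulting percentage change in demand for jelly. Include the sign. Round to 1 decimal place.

%ΔQ ≈ ε × %ΔP of peanut butter = -2.25 × (5%) = -11.3%.

-11.3%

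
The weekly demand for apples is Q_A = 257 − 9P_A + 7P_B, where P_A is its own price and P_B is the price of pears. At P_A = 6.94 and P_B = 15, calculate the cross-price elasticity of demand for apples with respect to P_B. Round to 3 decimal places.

At P_A = 6.94 and P_B = 15: Q_A = 299.54.
∂Q_A/∂P_B = 7.
ε = (∂Q_A/∂P_B)(P_B/Q_A) = 7 × (15/299.54) ≈ 0.351.

0.351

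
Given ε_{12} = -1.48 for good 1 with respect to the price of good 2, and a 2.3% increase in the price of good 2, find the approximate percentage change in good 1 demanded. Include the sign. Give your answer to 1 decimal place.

%ΔQ ≈ ε × %ΔP of good 2 = -1.48 × (2.3%) = -3.4%.

-3.4%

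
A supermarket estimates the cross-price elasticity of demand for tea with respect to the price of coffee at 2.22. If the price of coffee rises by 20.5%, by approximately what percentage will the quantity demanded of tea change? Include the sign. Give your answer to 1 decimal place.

45.5%

%ΔQ ≈ ε × %ΔP of coffee = 2.22 × (20.5%) = 45.5%.
Demand for tea rises by about 45.5%.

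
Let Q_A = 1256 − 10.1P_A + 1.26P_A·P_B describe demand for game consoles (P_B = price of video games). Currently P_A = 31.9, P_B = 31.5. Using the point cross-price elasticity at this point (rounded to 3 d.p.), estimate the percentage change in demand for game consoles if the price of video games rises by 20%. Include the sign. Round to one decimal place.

At P_A = 31.9, P_B = 31.5: Q_A = 2199.921.
∂Q_A/∂P_B = 1.26P_A = 40.1940.
ε = (∂Q_A/∂P_B)(P_B/Q_A) = 40.1940 × 31.5/2199.921 ≈ 0.576.
%ΔQ_A ≈ ε × %ΔP_B = 0.576 × (20%) = 11.5%.

11.5%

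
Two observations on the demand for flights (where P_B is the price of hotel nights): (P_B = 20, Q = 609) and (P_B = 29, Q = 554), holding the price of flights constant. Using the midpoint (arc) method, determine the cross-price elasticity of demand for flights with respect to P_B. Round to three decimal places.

-0.257

ΔQ_A = 554 − 609 = -55; ΔP_B = 29 − 20 = 9.
Midpoints: Q̄_A = 581.5, P̄_B = 24.50.
ε = (ΔQ_A/Q̄_A)/(ΔP_B/P̄_B) = (-55/581.5)/(9/24.50) ≈ -0.257.
ε < 0: flights and hotel nights are complements.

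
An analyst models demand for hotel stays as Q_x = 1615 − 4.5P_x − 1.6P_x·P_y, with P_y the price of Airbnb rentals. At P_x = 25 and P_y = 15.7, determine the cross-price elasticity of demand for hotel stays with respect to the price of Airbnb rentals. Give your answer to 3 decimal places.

-0.718

At P_x = 25 and P_y = 15.7: Q_x = 874.5.
∂Q_x/∂P_y = -1.6P_x = -1.6(25) = -40.0000.
ε = (∂Q_x/∂P_y)(P_y/Q_x) = -40.0000 × (15.7/874.5) ≈ -0.718.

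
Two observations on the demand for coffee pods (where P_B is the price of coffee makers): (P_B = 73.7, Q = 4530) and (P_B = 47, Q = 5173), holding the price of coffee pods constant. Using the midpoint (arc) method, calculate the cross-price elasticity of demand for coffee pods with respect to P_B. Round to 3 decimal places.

-0.300

ΔQ_A = 5173 − 4530 = 643; ΔP_B = 47 − 73.7 = -26.7.
Midpoints: Q̄_A = 4851.5, P̄_B = 60.35.
ε = (ΔQ_A/Q̄_A)/(ΔP_B/P̄_B) = (643/4851.5)/(-26.7/60.35) ≈ -0.300.
ε < 0: coffee pods and coffee makers are complements.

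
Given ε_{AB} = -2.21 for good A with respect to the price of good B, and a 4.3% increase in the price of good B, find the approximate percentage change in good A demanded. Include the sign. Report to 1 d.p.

%ΔQ ≈ ε × %ΔP of good B = -2.21 × (4.3%) = -9.5%.
Demand for good A falls by about 9.5%.

-9.5%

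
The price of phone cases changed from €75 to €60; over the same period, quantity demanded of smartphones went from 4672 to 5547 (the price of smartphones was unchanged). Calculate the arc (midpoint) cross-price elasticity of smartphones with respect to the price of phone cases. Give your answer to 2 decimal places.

ΔQ_A = 5547 − 4672 = 875; ΔP_B = 60 − 75 = -15.
Midpoints: Q̄_A = 5109.5, P̄_B = 67.50.
ε = (ΔQ_A/Q̄_A)/(ΔP_B/P̄_B) = (875/5109.5)/(-15/67.50) ≈ -0.77.

-0.77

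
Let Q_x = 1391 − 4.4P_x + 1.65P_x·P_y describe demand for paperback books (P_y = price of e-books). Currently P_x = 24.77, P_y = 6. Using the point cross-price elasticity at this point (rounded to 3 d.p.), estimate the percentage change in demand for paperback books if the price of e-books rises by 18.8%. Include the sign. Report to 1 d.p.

3.0%

At P_x = 24.77, P_y = 6: Q_x = 1527.235.
∂Q_x/∂P_y = 1.65P_x = 40.8705.
ε = (∂Q_x/∂P_y)(P_y/Q_x) = 40.8705 × 6/1527.235 ≈ 0.161.
%ΔQ_x ≈ ε × %ΔP_y = 0.161 × (18.8%) = 3.0%.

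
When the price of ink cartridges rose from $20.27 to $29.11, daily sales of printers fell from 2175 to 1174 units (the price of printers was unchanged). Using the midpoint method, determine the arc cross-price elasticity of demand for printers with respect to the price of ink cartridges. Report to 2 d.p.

ΔQ_A = 1174 − 2175 = -1001; ΔP_B = 29.11 − 20.27 = 8.84.
Midpoints: Q̄_A = 1674.5, P̄_B = 24.69.
ε = (ΔQ_A/Q̄_A)/(ΔP_B/P̄_B) = (-1001/1674.5)/(8.84/24.69) ≈ -1.67.

-1.67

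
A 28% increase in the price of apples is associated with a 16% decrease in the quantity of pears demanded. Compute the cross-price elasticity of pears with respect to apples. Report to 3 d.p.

ε = (%ΔQ of pears) / (%ΔP of apples) = (-16%) / (28%) ≈ -0.571.
Negative cross-price elasticity: complements.

-0.571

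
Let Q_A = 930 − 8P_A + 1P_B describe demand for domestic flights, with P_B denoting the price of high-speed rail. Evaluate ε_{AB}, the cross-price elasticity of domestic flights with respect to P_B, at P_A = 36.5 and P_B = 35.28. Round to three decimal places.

At P_A = 36.5 and P_B = 35.28: Q_A = 673.28.
∂Q_A/∂P_B = 1.
ε = (∂Q_A/∂P_B)(P_B/Q_A) = 1 × (35.28/673.28) ≈ 0.052.
Since ε > 0, domestic flights and high-speed rail are substitutes.

0.052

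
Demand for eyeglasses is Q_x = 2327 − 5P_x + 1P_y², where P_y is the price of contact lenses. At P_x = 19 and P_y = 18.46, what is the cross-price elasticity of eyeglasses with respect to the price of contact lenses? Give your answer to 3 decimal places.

At P_x = 19 and P_y = 18.46: Q_x = 2572.772.
∂Q_x/∂P_y = 2P_y = 2(18.46) = 36.9200.
ε = (∂Q_x/∂P_y)(P_y/Q_x) = 36.9200 × (18.46/2572.772) ≈ 0.265.
ε > 0: substitutes.

0.265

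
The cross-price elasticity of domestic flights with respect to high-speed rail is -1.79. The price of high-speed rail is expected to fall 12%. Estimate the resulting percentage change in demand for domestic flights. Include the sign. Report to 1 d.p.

21.5%

%ΔQ ≈ ε × %ΔP of high-speed rail = -1.79 × (-12%) = 21.5%.
Demand for domestic flights rises by about 21.5%.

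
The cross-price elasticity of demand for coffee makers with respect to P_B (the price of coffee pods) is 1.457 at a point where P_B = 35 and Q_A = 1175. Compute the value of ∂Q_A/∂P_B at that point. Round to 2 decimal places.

ε = (∂Q_A/∂P_B)·(P_B/Q_A) ⇒ ∂Q_A/∂P_B = ε·Q_A/P_B = 1.457 × 1175/35 ≈ 48.91.

48.91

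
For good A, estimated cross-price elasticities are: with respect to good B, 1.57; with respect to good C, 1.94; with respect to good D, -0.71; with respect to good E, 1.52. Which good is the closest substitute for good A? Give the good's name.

Substitutes have ε > 0. Among the positive values, 1.94 (good C) is largest.

good C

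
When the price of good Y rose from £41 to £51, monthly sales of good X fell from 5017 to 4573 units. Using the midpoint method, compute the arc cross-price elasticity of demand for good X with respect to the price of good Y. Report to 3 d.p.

-0.426

ΔQ_X = 4573 − 5017 = -444; ΔP_Y = 51 − 41 = 10.
Midpoints: Q̄_X = 4795.0, P̄_Y = 46.00.
ε = (ΔQ_X/Q̄_X)/(ΔP_Y/P̄_Y) = (-444/4795.0)/(10/46.00) ≈ -0.426.
ε < 0: good X and good Y are complements.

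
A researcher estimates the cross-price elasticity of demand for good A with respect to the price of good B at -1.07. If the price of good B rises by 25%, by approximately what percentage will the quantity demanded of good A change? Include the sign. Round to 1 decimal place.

%ΔQ ≈ ε × %ΔP of good B = -1.07 × (25%) = -26.8%.

-26.8%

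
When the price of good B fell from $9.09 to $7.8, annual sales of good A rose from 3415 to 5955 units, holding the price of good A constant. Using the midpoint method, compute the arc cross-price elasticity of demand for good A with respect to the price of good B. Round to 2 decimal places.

-3.55

ΔQ_A = 5955 − 3415 = 2540; ΔP_B = 7.8 − 9.09 = -1.29.
Midpoints: Q̄_A = 4685.0, P̄_B = 8.45.
ε = (ΔQ_A/Q̄_A)/(ΔP_B/P̄_B) = (2540/4685.0)/(-1.29/8.45) ≈ -3.55.
ε < 0: good A and good B are complements.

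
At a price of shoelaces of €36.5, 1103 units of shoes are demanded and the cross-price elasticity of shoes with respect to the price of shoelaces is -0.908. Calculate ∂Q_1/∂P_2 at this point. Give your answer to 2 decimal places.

ε = (∂Q_1/∂P_2)·(P_2/Q_1) ⇒ ∂Q_1/∂P_2 = ε·Q_1/P_2 = -0.908 × 1103/36.5 ≈ -27.44.

-27.44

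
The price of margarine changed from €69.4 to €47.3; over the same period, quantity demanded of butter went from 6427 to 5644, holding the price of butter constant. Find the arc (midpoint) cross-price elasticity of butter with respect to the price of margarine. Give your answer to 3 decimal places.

0.343

ΔQ_A = 5644 − 6427 = -783; ΔP_B = 47.3 − 69.4 = -22.1.
Midpoints: Q̄_A = 6035.5, P̄_B = 58.35.
ε = (ΔQ_A/Q̄_A)/(ΔP_B/P̄_B) = (-783/6035.5)/(-22.1/58.35) ≈ 0.343.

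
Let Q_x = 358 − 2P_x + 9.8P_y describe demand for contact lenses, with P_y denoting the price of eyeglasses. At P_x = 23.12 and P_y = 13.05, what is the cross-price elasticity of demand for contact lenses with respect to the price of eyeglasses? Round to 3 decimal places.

At P_x = 23.12 and P_y = 13.05: Q_x = 439.65.
∂Q_x/∂P_y = 9.8.
ε = (∂Q_x/∂P_y)(P_y/Q_x) = 9.8 × (13.05/439.65) ≈ 0.291.

0.291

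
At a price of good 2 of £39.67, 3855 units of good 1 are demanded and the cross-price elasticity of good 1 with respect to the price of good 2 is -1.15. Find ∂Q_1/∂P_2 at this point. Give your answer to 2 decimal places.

-111.75

ε = (∂Q_1/∂P_2)·(P_2/Q_1) ⇒ ∂Q_1/∂P_2 = ε·Q_1/P_2 = -1.15 × 3855/39.67 ≈ -111.75.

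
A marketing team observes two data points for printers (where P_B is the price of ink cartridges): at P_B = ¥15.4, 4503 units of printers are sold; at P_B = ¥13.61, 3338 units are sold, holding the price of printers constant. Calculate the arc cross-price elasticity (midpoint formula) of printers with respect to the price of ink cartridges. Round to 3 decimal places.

ΔQ_A = 3338 − 4503 = -1165; ΔP_B = 13.61 − 15.4 = -1.79.
Midpoints: Q̄_A = 3920.5, P̄_B = 14.50.
ε = (ΔQ_A/Q̄_A)/(ΔP_B/P̄_B) = (-1165/3920.5)/(-1.79/14.50) ≈ 2.408.
ε > 0: printers and ink cartridges are substitutes.

2.408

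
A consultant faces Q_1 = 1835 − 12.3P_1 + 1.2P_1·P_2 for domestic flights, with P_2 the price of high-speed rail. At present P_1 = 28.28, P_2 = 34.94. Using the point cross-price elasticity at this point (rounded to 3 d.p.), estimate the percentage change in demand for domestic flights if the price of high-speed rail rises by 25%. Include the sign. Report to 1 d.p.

At P_1 = 28.28, P_2 = 34.94: Q_1 = 2672.880.
∂Q_1/∂P_2 = 1.2P_1 = 33.9360.
ε = (∂Q_1/∂P_2)(P_2/Q_1) = 33.9360 × 34.94/2672.880 ≈ 0.444.
%ΔQ_1 ≈ ε × %ΔP_2 = 0.444 × (25%) = 11.1%.

11.1%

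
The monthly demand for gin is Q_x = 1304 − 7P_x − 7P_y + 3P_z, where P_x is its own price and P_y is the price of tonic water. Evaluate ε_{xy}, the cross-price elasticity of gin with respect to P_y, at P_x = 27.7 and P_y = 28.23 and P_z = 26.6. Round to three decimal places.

At P_x = 27.7 and P_y = 28.23 and P_z = 26.6: Q_x = 992.29.
∂Q_x/∂P_y = -7.
ε = (∂Q_x/∂P_y)(P_y/Q_x) = -7 × (28.23/992.29) ≈ -0.199.
Since ε < 0, gin and tonic water are complements.

-0.199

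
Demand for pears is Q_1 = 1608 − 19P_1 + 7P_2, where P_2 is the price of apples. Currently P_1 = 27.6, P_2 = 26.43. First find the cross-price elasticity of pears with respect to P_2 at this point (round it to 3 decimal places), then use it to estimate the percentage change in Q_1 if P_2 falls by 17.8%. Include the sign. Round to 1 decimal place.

At P_1 = 27.6, P_2 = 26.43: Q_1 = 1268.61.
∂Q_1/∂P_2 = 7.
ε = (∂Q_1/∂P_2)(P_2/Q_1) = 7.0000 × 26.43/1268.61 ≈ 0.146.
%ΔQ_1 ≈ ε × %ΔP_2 = 0.146 × (-17.8%) = -2.6%.

-2.6%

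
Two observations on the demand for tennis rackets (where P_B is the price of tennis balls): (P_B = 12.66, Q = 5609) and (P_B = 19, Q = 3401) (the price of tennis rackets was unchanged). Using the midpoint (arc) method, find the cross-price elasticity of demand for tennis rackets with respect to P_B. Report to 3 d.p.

ΔQ_A = 3401 − 5609 = -2208; ΔP_B = 19 − 12.66 = 6.34.
Midpoints: Q̄_A = 4505.0, P̄_B = 15.83.
ε = (ΔQ_A/Q̄_A)/(ΔP_B/P̄_B) = (-2208/4505.0)/(6.34/15.83) ≈ -1.224.

-1.224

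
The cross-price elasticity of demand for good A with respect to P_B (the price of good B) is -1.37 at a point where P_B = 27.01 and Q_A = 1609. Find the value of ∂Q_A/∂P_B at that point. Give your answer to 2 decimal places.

ε = (∂Q_A/∂P_B)·(P_B/Q_A) ⇒ ∂Q_A/∂P_B = ε·Q_A/P_B = -1.37 × 1609/27.01 ≈ -81.61.

-81.61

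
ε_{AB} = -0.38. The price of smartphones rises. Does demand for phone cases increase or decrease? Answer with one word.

decrease

ε < 0 and the price of smartphones rises, so the quantity of phone cases moves in the opposite direction: it decreases.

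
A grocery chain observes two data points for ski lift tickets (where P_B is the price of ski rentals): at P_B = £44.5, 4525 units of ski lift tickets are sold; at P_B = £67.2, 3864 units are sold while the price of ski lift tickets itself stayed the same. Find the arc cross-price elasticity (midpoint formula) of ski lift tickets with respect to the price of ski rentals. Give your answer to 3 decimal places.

ΔQ_A = 3864 − 4525 = -661; ΔP_B = 67.2 − 44.5 = 22.7.
Midpoints: Q̄_A = 4194.5, P̄_B = 55.85.
ε = (ΔQ_A/Q̄_A)/(ΔP_B/P̄_B) = (-661/4194.5)/(22.7/55.85) ≈ -0.388.

-0.388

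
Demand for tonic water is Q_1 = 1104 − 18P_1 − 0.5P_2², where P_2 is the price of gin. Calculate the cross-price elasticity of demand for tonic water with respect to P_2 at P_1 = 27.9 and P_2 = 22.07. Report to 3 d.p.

At P_1 = 27.9 and P_2 = 22.07: Q_1 = 358.258.
∂Q_1/∂P_2 = -1P_2 = -1(22.07) = -22.0700.
ε = (∂Q_1/∂P_2)(P_2/Q_1) = -22.0700 × (22.07/358.258) ≈ -1.360.

-1.360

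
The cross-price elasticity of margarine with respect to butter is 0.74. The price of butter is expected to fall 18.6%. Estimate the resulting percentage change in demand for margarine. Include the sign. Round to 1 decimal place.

-13.8%

%ΔQ ≈ ε × %ΔP of butter = 0.74 × (-18.6%) = -13.8%.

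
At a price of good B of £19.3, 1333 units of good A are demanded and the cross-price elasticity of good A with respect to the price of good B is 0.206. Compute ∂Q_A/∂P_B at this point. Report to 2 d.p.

ε = (∂Q_A/∂P_B)·(P_B/Q_A) ⇒ ∂Q_A/∂P_B = ε·Q_A/P_B = 0.206 × 1333/19.3 ≈ 14.23.

14.23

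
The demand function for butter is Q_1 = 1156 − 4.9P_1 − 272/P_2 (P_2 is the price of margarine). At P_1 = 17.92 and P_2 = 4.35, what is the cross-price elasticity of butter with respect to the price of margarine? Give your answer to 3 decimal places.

0.062

At P_1 = 17.92 and P_2 = 4.35: Q_1 = 1005.663.
∂Q_1/∂P_2 = 272/P_2² = 14.3744.
ε = (∂Q_1/∂P_2)(P_2/Q_1) = 14.3744 × (4.35/1005.663) ≈ 0.062.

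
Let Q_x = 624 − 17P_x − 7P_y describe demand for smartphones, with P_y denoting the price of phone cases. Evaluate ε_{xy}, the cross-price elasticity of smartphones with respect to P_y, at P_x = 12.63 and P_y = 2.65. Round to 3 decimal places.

At P_x = 12.63 and P_y = 2.65: Q_x = 390.74.
∂Q_x/∂P_y = -7.
ε = (∂Q_x/∂P_y)(P_y/Q_x) = -7 × (2.65/390.74) ≈ -0.047.
Since ε < 0, smartphones and phone cases are complements.

-0.047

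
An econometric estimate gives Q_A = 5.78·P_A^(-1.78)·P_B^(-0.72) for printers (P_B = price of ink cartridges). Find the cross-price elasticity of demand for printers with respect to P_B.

In a log-linear (constant-elasticity) demand function, the coefficient on the exponent of P_B is the cross-price elasticity.
ε = -0.72. Negative, so printers and ink cartridges are complements.

-0.72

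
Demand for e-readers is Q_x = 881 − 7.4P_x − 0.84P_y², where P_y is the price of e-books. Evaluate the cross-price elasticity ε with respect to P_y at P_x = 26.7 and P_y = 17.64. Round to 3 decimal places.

At P_x = 26.7 and P_y = 17.64: Q_x = 422.038.
∂Q_x/∂P_y = -1.68P_y = -1.68(17.64) = -29.6352.
ε = (∂Q_x/∂P_y)(P_y/Q_x) = -29.6352 × (17.64/422.038) ≈ -1.239.

-1.239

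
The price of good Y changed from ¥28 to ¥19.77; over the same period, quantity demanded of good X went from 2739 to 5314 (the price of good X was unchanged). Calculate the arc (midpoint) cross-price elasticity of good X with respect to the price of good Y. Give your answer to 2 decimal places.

ΔQ_X = 5314 − 2739 = 2575; ΔP_Y = 19.77 − 28 = -8.23.
Midpoints: Q̄_X = 4026.5, P̄_Y = 23.88.
ε = (ΔQ_X/Q̄_X)/(ΔP_Y/P̄_Y) = (2575/4026.5)/(-8.23/23.88) ≈ -1.86.
ε < 0: good X and good Y are complements.

-1.86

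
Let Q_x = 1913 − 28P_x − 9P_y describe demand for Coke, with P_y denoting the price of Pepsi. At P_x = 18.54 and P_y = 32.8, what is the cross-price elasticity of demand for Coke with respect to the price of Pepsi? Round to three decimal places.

-0.269

At P_x = 18.54 and P_y = 32.8: Q_x = 1098.68.
∂Q_x/∂P_y = -9.
ε = (∂Q_x/∂P_y)(P_y/Q_x) = -9 × (32.8/1098.68) ≈ -0.269.
Since ε < 0, Coke and Pepsi are complements.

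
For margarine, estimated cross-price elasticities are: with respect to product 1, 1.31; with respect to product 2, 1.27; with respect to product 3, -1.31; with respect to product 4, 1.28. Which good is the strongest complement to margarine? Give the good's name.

product 3

Complements have ε < 0. The most negative value is -1.31 (product 3).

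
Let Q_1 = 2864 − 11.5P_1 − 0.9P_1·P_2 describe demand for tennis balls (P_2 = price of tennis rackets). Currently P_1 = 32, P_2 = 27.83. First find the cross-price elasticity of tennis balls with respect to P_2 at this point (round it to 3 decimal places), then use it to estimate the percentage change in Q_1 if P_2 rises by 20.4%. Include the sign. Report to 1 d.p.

-9.6%

At P_1 = 32, P_2 = 27.83: Q_1 = 1694.496.
∂Q_1/∂P_2 = -0.9P_1 = -28.8000.
ε = (∂Q_1/∂P_2)(P_2/Q_1) = -28.8000 × 27.83/1694.496 ≈ -0.473.
%ΔQ_1 ≈ ε × %ΔP_2 = -0.473 × (20.4%) = -9.6%.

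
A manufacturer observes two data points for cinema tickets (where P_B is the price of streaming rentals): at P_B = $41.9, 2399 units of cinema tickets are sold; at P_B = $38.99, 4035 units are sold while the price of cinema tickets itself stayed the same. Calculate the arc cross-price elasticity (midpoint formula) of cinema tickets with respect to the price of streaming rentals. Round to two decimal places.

ΔQ_A = 4035 − 2399 = 1636; ΔP_B = 38.99 − 41.9 = -2.91.
Midpoints: Q̄_A = 3217.0, P̄_B = 40.45.
ε = (ΔQ_A/Q̄_A)/(ΔP_B/P̄_B) = (1636/3217.0)/(-2.91/40.45) ≈ -7.07.

-7.07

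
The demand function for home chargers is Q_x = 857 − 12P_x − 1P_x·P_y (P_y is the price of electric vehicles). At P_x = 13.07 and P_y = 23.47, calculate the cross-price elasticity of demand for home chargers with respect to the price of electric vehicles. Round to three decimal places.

-0.780

At P_x = 13.07 and P_y = 23.47: Q_x = 393.407.
∂Q_x/∂P_y = -1P_x = -1(13.07) = -13.0700.
ε = (∂Q_x/∂P_y)(P_y/Q_x) = -13.0700 × (23.47/393.407) ≈ -0.780.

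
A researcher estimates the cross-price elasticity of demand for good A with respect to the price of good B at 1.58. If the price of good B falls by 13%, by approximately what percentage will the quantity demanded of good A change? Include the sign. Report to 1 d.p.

%ΔQ ≈ ε × %ΔP of good B = 1.58 × (-13%) = -20.5%.

-20.5%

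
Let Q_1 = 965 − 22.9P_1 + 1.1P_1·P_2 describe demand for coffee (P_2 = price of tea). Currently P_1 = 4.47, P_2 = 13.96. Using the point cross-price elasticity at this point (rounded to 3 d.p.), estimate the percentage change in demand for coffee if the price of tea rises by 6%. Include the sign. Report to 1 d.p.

0.4%

At P_1 = 4.47, P_2 = 13.96: Q_1 = 931.278.
∂Q_1/∂P_2 = 1.1P_1 = 4.9170.
ε = (∂Q_1/∂P_2)(P_2/Q_1) = 4.9170 × 13.96/931.278 ≈ 0.074.
%ΔQ_1 ≈ ε × %ΔP_2 = 0.074 × (6%) = 0.4%.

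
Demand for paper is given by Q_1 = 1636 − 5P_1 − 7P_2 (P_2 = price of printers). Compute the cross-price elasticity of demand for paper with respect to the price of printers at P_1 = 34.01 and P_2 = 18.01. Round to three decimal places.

At P_1 = 34.01 and P_2 = 18.01: Q_1 = 1339.88.
∂Q_1/∂P_2 = -7.
ε = (∂Q_1/∂P_2)(P_2/Q_1) = -7 × (18.01/1339.88) ≈ -0.094.

-0.094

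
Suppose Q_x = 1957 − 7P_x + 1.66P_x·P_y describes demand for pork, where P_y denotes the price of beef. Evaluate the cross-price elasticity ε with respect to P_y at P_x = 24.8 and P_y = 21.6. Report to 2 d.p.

0.33

At P_x = 24.8 and P_y = 21.6: Q_x = 2672.629.
∂Q_x/∂P_y = 1.66P_x = 1.66(24.8) = 41.1680.
ε = (∂Q_x/∂P_y)(P_y/Q_x) = 41.1680 × (21.6/2672.629) ≈ 0.33.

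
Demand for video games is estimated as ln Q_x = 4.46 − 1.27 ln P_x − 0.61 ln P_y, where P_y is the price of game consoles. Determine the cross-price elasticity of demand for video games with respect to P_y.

In a log-linear (constant-elasticity) demand function, the coefficient on ln P_y is the cross-price elasticity.
ε = -0.61. Negative, so video games and game consoles are complements.

-0.61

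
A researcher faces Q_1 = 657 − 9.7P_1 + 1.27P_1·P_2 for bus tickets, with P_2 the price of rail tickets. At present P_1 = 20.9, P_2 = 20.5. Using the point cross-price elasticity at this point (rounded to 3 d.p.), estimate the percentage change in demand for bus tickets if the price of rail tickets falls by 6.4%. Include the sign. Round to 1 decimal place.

At P_1 = 20.9, P_2 = 20.5: Q_1 = 998.401.
∂Q_1/∂P_2 = 1.27P_1 = 26.5430.
ε = (∂Q_1/∂P_2)(P_2/Q_1) = 26.5430 × 20.5/998.401 ≈ 0.545.
%ΔQ_1 ≈ ε × %ΔP_2 = 0.545 × (-6.4%) = -3.5%.

-3.5%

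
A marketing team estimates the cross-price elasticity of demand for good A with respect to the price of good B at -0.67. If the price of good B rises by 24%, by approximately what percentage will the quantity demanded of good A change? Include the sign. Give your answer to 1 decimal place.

-16.1%

%ΔQ ≈ ε × %ΔP of good B = -0.67 × (24%) = -16.1%.
Demand for good A falls by about 16.1%.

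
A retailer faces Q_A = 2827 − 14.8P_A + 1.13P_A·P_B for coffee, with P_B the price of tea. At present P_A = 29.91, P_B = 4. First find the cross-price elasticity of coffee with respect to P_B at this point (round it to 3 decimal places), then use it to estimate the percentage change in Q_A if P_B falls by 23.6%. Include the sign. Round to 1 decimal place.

-1.3%

At P_A = 29.91, P_B = 4: Q_A = 2519.525.
∂Q_A/∂P_B = 1.13P_A = 33.7983.
ε = (∂Q_A/∂P_B)(P_B/Q_A) = 33.7983 × 4/2519.525 ≈ 0.054.
%ΔQ_A ≈ ε × %ΔP_B = 0.054 × (-23.6%) = -1.3%.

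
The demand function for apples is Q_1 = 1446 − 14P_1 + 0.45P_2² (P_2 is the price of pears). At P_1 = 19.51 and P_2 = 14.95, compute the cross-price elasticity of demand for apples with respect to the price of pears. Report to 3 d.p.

0.158

At P_1 = 19.51 and P_2 = 14.95: Q_1 = 1273.436.
∂Q_1/∂P_2 = 0.9P_2 = 0.9(14.95) = 13.4550.
ε = (∂Q_1/∂P_2)(P_2/Q_1) = 13.4550 × (14.95/1273.436) ≈ 0.158.
ε > 0: substitutes.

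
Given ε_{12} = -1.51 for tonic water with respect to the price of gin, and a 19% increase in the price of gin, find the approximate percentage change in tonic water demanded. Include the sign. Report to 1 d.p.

%ΔQ ≈ ε × %ΔP of gin = -1.51 × (19%) = -28.7%.
Demand for tonic water falls by about 28.7%.

-28.7%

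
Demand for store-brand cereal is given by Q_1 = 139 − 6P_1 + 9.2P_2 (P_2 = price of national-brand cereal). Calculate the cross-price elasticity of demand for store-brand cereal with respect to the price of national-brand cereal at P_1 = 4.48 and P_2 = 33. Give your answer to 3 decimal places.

0.730

At P_1 = 4.48 and P_2 = 33: Q_1 = 415.72.
∂Q_1/∂P_2 = 9.2.
ε = (∂Q_1/∂P_2)(P_2/Q_1) = 9.2 × (33/415.72) ≈ 0.730.
Since ε > 0, store-brand cereal and national-brand cereal are substitutes.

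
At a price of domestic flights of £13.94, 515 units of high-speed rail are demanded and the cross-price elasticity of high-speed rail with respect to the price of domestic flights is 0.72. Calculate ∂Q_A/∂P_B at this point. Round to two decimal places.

26.60

ε = (∂Q_A/∂P_B)·(P_B/Q_A) ⇒ ∂Q_A/∂P_B = ε·Q_A/P_B = 0.72 × 515/13.94 ≈ 26.60.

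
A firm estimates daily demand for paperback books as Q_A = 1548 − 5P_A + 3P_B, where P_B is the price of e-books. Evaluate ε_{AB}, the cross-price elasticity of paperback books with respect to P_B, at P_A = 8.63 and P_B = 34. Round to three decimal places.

At P_A = 8.63 and P_B = 34: Q_A = 1606.85.
∂Q_A/∂P_B = 3.
ε = (∂Q_A/∂P_B)(P_B/Q_A) = 3 × (34/1606.85) ≈ 0.063.
Since ε > 0, paperback books and e-books are substitutes.

0.063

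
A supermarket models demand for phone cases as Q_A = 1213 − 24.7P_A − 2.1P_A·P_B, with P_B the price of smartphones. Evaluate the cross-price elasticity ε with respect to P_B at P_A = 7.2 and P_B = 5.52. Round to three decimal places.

-0.088

At P_A = 7.2 and P_B = 5.52: Q_A = 951.698.
∂Q_A/∂P_B = -2.1P_A = -2.1(7.2) = -15.1200.
ε = (∂Q_A/∂P_B)(P_B/Q_A) = -15.1200 × (5.52/951.698) ≈ -0.088.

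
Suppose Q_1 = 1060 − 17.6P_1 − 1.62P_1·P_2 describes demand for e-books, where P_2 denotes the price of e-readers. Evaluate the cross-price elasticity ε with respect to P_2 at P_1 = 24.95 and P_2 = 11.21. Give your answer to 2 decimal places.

At P_1 = 24.95 and P_2 = 11.21: Q_1 = 167.783.
∂Q_1/∂P_2 = -1.62P_1 = -1.62(24.95) = -40.4190.
ε = (∂Q_1/∂P_2)(P_2/Q_1) = -40.4190 × (11.21/167.783) ≈ -2.70.

-2.70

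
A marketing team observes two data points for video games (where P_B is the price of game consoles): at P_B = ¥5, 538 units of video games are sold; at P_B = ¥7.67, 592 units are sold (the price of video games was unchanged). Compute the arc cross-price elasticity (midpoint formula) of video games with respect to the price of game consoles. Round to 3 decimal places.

0.227

ΔQ_A = 592 − 538 = 54; ΔP_B = 7.67 − 5 = 2.67.
Midpoints: Q̄_A = 565.0, P̄_B = 6.33.
ε = (ΔQ_A/Q̄_A)/(ΔP_B/P̄_B) = (54/565.0)/(2.67/6.33) ≈ 0.227.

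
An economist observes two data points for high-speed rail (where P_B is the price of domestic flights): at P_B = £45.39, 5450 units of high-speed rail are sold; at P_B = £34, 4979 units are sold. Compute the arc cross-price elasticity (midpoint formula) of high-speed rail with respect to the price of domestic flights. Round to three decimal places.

ΔQ_A = 4979 − 5450 = -471; ΔP_B = 34 − 45.39 = -11.39.
Midpoints: Q̄_A = 5214.5, P̄_B = 39.70.
ε = (ΔQ_A/Q̄_A)/(ΔP_B/P̄_B) = (-471/5214.5)/(-11.39/39.70) ≈ 0.315.
ε > 0: high-speed rail and domestic flights are substitutes.

0.315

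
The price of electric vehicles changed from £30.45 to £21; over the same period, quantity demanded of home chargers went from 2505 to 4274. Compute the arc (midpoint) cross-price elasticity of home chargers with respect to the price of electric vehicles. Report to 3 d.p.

-1.421

ΔQ_A = 4274 − 2505 = 1769; ΔP_B = 21 − 30.45 = -9.45.
Midpoints: Q̄_A = 3389.5, P̄_B = 25.73.
ε = (ΔQ_A/Q̄_A)/(ΔP_B/P̄_B) = (1769/3389.5)/(-9.45/25.73) ≈ -1.421.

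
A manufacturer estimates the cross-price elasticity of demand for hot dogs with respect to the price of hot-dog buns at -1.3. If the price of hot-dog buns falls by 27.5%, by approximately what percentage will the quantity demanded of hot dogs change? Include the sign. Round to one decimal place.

35.8%

%ΔQ ≈ ε × %ΔP of hot-dog buns = -1.3 × (-27.5%) = 35.8%.
Demand for hot dogs rises by about 35.8%.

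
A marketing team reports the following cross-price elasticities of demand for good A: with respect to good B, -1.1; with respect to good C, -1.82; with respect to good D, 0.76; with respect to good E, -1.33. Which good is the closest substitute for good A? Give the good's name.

good D

Substitutes have ε > 0. Among the positive values, 0.76 (good D) is largest.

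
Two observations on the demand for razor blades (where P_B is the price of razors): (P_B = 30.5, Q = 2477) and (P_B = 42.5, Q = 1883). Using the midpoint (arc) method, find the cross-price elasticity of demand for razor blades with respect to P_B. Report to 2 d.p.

-0.83

ΔQ_A = 1883 − 2477 = -594; ΔP_B = 42.5 − 30.5 = 12.
Midpoints: Q̄_A = 2180.0, P̄_B = 36.50.
ε = (ΔQ_A/Q̄_A)/(ΔP_B/P̄_B) = (-594/2180.0)/(12/36.50) ≈ -0.83.
ε < 0: razor blades and razors are complements.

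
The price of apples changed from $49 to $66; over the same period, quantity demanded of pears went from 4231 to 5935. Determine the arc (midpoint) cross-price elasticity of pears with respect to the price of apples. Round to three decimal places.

ΔQ_A = 5935 − 4231 = 1704; ΔP_B = 66 − 49 = 17.
Midpoints: Q̄_A = 5083.0, P̄_B = 57.50.
ε = (ΔQ_A/Q̄_A)/(ΔP_B/P̄_B) = (1704/5083.0)/(17/57.50) ≈ 1.134.
ε > 0: pears and apples are substitutes.

1.134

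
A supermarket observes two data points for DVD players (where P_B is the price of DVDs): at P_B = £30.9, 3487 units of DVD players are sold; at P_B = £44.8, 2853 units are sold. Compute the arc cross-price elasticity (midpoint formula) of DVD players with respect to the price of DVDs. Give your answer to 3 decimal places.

-0.545

ΔQ_A = 2853 − 3487 = -634; ΔP_B = 44.8 − 30.9 = 13.9.
Midpoints: Q̄_A = 3170.0, P̄_B = 37.85.
ε = (ΔQ_A/Q̄_A)/(ΔP_B/P̄_B) = (-634/3170.0)/(13.9/37.85) ≈ -0.545.
ε < 0: DVD players and DVDs are complements.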